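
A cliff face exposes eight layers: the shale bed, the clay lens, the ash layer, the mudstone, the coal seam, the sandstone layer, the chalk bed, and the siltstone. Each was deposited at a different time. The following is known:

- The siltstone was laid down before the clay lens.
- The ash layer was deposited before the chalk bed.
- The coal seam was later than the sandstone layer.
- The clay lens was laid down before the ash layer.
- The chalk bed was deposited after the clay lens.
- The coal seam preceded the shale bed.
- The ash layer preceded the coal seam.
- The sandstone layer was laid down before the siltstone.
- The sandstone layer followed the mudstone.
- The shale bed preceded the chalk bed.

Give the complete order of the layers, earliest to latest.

the mudstone, the sandstone layer, the siltstone, the clay lens, the ash layer, the coal seam, the shale bed, the chalk bed

The constraints fix every adjacent pair, so only one ordering works:
the mudstone → the sandstone layer → the siltstone → the clay lens → the ash layer → the coal seam → the shale bed → the chalk bed.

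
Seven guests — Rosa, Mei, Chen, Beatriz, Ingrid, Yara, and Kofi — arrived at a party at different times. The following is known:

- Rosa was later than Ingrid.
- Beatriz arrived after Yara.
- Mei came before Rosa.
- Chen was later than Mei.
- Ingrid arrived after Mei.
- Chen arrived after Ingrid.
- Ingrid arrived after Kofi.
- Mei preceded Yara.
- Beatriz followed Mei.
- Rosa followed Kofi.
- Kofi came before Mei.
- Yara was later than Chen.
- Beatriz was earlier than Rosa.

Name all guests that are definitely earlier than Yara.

Directly stated before Yara: Chen and Mei.
Ingrid reaches Yara via Ingrid → Chen → Yara.
Kofi reaches Yara via Kofi → Mei → Yara.
No chain forces Rosa (or any of the others) ahead of Yara.

Chen, Ingrid, Kofi, Mei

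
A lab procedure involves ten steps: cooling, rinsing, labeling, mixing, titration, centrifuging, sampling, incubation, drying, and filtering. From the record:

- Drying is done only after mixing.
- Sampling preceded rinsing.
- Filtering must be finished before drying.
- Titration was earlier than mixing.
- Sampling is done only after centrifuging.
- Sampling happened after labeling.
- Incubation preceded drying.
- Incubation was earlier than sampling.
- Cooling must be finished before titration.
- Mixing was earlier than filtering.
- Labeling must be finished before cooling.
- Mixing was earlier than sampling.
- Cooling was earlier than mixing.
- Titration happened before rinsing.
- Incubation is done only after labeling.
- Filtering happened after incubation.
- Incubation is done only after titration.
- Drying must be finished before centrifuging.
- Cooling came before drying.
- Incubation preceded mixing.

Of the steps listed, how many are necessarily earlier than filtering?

Directly stated before filtering: incubation and mixing.
Cooling reaches filtering via cooling → mixing → filtering.
Labeling reaches filtering via labeling → incubation → filtering.
Titration reaches filtering via titration → incubation → filtering.
No chain forces centrifuging (or any of the others) ahead of filtering.
That's cooling, incubation, labeling, mixing, and titration — 5 in all.

5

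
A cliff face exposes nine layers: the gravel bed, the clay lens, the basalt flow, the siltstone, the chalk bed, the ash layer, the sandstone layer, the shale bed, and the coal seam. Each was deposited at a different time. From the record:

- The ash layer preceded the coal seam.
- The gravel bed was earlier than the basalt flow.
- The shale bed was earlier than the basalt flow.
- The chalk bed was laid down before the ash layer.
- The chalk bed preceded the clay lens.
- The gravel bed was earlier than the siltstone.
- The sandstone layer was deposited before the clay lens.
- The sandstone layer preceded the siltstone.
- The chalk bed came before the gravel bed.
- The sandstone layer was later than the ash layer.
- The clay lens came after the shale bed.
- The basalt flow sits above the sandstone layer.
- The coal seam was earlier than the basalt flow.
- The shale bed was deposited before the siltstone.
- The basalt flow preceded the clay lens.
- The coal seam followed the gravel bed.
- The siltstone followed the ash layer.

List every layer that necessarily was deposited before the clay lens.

the ash layer, the basalt flow, the chalk bed, the coal seam, the gravel bed, the sandstone layer, the shale bed

Directly stated before the clay lens: the basalt flow, the chalk bed, the sandstone layer, and the shale bed.
The ash layer reaches the clay lens via the ash layer → the sandstone layer → the clay lens.
The coal seam reaches the clay lens via the coal seam → the basalt flow → the clay lens.
The gravel bed reaches the clay lens via the gravel bed → the basalt flow → the clay lens.
No chain forces the siltstone ahead of the clay lens.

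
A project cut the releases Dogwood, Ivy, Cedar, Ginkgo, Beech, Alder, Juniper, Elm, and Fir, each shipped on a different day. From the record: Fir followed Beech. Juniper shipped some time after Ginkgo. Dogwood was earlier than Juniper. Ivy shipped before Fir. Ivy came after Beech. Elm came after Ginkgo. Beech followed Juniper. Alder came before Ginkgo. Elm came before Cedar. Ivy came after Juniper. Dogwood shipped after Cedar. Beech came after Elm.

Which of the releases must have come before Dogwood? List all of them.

Alder, Cedar, Elm, Ginkgo

Directly stated before Dogwood: Cedar.
Alder reaches Dogwood via Alder → Ginkgo → Elm → Cedar → Dogwood.
Elm reaches Dogwood via Elm → Cedar → Dogwood.
Ginkgo reaches Dogwood via Ginkgo → Elm → Cedar → Dogwood.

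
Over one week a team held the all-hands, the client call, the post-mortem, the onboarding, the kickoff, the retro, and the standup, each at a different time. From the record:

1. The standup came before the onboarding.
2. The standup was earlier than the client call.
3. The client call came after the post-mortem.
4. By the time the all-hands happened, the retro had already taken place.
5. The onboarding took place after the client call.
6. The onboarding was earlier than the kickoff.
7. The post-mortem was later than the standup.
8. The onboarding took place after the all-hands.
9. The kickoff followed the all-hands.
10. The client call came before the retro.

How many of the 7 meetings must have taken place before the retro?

Directly stated before the retro: the client call.
The post-mortem reaches the retro via the post-mortem → the client call → the retro.
The standup reaches the retro via the standup → the client call → the retro.
That's the client call, the post-mortem, and the standup — 3 in all.

3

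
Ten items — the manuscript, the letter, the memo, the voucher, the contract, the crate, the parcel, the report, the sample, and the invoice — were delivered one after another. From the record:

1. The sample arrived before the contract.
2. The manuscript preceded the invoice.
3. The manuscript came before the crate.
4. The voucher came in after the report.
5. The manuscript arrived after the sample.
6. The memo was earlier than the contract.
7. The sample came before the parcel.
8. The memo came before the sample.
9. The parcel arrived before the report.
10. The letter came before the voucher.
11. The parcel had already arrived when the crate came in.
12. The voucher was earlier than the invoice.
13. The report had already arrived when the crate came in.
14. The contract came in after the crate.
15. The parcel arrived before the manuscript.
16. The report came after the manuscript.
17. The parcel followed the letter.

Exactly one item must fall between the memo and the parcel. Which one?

Tracing the constraints gives the memo → the sample → the parcel, so the sample sits after the memo and before the parcel.
No other item is forced both after the memo and before the parcel.

the sample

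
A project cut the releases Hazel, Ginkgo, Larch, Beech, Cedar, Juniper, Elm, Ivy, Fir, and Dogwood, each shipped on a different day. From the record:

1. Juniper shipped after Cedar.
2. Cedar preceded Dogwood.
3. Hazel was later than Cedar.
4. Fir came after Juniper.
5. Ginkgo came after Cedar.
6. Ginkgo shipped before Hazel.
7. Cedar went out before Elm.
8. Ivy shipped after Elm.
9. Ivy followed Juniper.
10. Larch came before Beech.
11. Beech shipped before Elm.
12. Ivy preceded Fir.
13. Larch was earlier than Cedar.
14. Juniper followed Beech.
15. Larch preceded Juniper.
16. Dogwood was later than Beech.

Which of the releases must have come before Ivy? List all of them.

Directly stated before Ivy: Elm and Juniper.
Beech reaches Ivy via Beech → Elm → Ivy.
Cedar reaches Ivy via Cedar → Juniper → Ivy.
Larch reaches Ivy via Larch → Juniper → Ivy.

Beech, Cedar, Elm, Juniper, Larch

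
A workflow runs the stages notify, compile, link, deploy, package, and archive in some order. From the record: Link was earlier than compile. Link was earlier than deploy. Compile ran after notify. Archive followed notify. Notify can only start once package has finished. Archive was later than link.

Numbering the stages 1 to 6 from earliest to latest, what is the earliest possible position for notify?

Package must come before notify — 1 forced predecessor.
Nothing else is forced ahead of notify, so its earliest slot is position 1 + 1 = 2.

2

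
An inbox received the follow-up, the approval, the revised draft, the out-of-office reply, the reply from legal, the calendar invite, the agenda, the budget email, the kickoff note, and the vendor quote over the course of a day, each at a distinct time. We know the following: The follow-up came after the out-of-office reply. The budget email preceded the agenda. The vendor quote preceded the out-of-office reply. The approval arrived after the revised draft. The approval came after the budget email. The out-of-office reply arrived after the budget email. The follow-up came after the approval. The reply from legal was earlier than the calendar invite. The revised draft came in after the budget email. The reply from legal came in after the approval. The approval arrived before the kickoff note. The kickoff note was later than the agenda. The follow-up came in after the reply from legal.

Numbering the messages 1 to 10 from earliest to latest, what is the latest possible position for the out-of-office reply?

9

The out-of-office reply must come before the follow-up — 1 message forced after it.
Everything else can be placed before the out-of-office reply in some valid order, so the out-of-office reply can sit as late as position 10 − 1 = 9.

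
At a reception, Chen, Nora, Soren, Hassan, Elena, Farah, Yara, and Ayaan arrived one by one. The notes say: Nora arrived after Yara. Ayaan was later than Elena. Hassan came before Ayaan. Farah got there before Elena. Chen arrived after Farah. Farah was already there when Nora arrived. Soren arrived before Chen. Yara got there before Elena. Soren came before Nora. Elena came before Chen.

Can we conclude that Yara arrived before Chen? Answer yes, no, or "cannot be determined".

Chain the constraints: Yara → Elena → Chen. Each link is directly stated, so Yara comes before Chen.

yes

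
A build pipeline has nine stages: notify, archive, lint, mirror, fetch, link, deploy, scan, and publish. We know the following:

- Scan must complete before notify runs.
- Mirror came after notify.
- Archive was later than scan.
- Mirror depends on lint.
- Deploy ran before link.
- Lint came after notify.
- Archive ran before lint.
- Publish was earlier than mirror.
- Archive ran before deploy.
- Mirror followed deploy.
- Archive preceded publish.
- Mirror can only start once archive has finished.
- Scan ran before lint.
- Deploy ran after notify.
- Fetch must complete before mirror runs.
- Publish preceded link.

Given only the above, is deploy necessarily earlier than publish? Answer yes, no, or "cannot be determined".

No chain of stated constraints runs from deploy to publish, and none runs from publish to deploy either.
So the relative order of deploy and publish is not fixed by the given facts.

cannot be determined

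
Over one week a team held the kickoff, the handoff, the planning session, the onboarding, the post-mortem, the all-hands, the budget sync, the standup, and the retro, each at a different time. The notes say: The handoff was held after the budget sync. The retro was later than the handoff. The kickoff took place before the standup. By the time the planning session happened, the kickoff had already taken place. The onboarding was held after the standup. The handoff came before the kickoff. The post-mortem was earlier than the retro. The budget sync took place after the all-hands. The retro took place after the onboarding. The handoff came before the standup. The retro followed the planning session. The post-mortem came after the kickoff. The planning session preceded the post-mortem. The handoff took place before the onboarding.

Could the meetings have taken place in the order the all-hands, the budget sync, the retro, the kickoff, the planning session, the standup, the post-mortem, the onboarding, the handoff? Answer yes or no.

The constraints require the handoff before the retro, but in the proposed sequence the retro appears ahead of the handoff. That one violation is enough.

no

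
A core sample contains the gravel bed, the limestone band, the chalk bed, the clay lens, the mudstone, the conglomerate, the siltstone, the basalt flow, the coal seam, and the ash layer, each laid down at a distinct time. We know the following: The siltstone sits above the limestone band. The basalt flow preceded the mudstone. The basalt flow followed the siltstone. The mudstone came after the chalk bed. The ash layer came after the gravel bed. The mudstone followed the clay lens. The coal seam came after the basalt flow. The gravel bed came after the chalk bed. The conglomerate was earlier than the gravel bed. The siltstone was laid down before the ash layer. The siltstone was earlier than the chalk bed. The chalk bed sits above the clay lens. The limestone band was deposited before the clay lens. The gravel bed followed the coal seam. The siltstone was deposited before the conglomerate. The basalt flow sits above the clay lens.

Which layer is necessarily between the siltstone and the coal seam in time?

the basalt flow

Tracing the constraints gives the siltstone → the basalt flow → the coal seam, so the basalt flow sits after the siltstone and before the coal seam.
No other layer is forced both after the siltstone and before the coal seam.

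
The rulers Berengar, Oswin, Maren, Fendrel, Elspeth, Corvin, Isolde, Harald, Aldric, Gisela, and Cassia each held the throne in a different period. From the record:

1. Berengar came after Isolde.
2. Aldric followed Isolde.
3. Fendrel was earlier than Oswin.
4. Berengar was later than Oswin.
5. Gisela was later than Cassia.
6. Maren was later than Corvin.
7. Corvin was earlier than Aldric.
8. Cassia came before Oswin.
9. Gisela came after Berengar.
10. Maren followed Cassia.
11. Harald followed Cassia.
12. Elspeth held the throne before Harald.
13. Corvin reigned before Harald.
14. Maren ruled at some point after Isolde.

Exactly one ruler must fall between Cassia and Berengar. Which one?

Tracing the constraints gives Cassia → Oswin → Berengar, so Oswin sits after Cassia and before Berengar.
No other ruler is forced both after Cassia and before Berengar.

Oswin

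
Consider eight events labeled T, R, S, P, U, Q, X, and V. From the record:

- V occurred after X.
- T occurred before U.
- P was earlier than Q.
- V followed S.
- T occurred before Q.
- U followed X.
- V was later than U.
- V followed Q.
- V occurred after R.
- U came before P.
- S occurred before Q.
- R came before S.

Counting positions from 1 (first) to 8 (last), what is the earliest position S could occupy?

R must come before S — 1 forced predecessor.
Nothing else is forced ahead of S, so its earliest slot is position 1 + 1 = 2.

2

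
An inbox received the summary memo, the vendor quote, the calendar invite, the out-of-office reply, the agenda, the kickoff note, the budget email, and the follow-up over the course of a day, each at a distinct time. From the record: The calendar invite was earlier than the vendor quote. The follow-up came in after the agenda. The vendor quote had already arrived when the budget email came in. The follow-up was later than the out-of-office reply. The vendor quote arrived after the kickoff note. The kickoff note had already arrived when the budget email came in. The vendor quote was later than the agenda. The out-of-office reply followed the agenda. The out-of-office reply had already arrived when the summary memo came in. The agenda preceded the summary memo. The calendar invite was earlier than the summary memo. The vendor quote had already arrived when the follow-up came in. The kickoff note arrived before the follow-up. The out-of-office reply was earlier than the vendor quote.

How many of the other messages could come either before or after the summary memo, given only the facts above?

Forced before the summary memo: the agenda, the calendar invite, and the out-of-office reply.
That leaves the budget email, the follow-up, the kickoff note, and the vendor quote with no forced order relative to the summary memo — 4.

4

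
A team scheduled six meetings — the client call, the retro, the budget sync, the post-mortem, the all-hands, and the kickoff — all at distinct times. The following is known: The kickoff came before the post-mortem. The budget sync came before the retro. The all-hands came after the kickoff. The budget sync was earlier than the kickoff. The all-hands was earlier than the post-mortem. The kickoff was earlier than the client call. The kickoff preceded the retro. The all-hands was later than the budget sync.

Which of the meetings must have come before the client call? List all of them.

Directly stated before the client call: the kickoff.
The budget sync reaches the client call via the budget sync → the kickoff → the client call.

the budget sync, the kickoff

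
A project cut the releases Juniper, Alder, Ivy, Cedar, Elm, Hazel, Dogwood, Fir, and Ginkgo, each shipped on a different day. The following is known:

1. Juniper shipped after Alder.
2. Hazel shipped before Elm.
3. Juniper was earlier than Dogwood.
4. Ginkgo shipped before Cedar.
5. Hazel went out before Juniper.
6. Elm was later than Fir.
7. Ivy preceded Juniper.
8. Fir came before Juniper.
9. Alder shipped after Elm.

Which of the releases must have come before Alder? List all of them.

Elm, Fir, Hazel

Directly stated before Alder: Elm.
Fir reaches Alder via Fir → Elm → Alder.
Hazel reaches Alder via Hazel → Elm → Alder.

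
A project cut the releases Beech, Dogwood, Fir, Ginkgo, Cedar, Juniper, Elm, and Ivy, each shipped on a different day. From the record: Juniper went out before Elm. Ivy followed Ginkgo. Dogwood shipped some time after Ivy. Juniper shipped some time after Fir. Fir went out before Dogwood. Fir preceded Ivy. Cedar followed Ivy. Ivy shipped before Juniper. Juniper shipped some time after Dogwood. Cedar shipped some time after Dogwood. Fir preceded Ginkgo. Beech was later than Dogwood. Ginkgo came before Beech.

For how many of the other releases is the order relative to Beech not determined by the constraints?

3

Forced before Beech: Dogwood, Fir, Ginkgo, and Ivy.
That leaves Cedar, Elm, and Juniper with no forced order relative to Beech — 3.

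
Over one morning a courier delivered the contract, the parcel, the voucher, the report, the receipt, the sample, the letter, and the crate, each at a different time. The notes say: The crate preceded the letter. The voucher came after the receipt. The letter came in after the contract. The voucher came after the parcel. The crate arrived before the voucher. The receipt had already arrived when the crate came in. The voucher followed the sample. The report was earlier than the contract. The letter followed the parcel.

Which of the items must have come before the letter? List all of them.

Directly stated before the letter: the contract, the crate, and the parcel.
The receipt reaches the letter via the receipt → the crate → the letter.
The report reaches the letter via the report → the contract → the letter.

the contract, the crate, the parcel, the receipt, the report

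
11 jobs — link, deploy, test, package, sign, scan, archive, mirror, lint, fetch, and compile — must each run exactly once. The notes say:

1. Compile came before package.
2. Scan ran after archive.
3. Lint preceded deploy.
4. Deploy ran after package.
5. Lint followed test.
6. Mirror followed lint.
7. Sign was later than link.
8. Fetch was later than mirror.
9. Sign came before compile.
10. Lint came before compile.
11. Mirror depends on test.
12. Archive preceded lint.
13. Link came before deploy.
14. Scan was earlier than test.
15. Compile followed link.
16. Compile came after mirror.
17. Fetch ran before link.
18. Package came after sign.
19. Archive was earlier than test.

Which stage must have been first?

archive

Archive has a chain of constraints placing it before every other stage, so archive must be first.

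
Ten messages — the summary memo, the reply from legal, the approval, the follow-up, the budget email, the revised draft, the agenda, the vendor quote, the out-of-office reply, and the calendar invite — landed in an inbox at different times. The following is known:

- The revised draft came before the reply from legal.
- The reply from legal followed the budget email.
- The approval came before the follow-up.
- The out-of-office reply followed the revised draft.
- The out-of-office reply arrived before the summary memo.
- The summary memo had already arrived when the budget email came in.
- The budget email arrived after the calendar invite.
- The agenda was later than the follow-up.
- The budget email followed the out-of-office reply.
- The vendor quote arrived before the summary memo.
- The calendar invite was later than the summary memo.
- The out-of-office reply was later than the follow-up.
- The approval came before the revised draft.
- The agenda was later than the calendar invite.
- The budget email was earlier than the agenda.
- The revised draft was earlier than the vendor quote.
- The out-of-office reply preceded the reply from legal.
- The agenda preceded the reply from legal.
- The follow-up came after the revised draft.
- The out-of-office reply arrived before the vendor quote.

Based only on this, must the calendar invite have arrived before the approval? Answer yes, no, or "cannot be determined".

no

Tracing the constraints gives the approval → the follow-up → the out-of-office reply → the summary memo → the calendar invite, so the approval must come before the calendar invite.
That means the calendar invite cannot be before the approval.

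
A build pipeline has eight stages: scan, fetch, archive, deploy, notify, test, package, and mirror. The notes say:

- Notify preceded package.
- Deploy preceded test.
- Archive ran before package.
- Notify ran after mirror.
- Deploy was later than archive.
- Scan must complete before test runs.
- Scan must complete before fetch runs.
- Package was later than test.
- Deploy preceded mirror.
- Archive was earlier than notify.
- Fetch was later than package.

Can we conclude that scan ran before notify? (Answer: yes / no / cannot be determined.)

No chain of stated constraints runs from scan to notify, and none runs from notify to scan either.
So the relative order of scan and notify is not fixed by the given facts.

cannot be determined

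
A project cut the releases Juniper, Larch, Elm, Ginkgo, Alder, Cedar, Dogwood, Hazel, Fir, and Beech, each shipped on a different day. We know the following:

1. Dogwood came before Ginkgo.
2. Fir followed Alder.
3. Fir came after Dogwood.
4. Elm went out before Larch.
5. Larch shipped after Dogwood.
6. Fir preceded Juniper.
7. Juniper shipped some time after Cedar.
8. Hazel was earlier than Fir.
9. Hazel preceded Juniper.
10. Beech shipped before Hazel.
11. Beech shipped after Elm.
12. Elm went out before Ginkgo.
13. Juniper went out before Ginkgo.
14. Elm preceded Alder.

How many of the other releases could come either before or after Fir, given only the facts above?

Forced before Fir: Alder, Beech, Dogwood, Elm, and Hazel; forced after Fir: Ginkgo and Juniper.
That leaves Cedar and Larch with no forced order relative to Fir — 2.

2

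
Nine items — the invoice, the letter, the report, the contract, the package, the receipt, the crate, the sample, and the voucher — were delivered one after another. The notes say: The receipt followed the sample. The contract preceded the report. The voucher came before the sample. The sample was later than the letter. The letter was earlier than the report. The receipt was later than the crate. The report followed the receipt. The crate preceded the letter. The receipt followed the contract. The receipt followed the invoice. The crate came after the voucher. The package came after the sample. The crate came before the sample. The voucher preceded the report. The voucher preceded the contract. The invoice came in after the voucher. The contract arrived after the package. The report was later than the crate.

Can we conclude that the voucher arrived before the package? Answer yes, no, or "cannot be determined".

Chain the constraints: the voucher → the sample → the package. Each link is directly stated, so the voucher comes before the package.

yes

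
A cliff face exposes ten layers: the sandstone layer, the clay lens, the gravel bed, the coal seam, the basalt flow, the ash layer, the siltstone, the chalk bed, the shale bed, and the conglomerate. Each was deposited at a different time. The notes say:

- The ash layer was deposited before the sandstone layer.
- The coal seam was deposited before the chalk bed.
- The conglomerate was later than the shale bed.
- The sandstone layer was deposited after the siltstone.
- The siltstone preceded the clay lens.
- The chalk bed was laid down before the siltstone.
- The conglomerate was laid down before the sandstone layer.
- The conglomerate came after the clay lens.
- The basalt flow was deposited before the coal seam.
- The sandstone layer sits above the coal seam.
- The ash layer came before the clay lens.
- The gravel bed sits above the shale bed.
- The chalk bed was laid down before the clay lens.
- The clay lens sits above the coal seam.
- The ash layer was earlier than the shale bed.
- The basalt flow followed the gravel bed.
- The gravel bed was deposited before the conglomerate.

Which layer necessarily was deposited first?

The ash layer has a chain of constraints placing it before every other layer, so the ash layer must be first.

the ash layer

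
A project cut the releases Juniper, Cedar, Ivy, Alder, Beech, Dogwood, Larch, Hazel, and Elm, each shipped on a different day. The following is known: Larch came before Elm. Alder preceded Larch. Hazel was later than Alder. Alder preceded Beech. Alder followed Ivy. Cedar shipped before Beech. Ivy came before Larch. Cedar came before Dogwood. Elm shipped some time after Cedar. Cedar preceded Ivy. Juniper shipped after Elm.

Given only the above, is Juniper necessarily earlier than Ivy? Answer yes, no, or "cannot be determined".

Tracing the constraints gives Ivy → Larch → Elm → Juniper, so Ivy must come before Juniper.
That means Juniper cannot be before Ivy.

no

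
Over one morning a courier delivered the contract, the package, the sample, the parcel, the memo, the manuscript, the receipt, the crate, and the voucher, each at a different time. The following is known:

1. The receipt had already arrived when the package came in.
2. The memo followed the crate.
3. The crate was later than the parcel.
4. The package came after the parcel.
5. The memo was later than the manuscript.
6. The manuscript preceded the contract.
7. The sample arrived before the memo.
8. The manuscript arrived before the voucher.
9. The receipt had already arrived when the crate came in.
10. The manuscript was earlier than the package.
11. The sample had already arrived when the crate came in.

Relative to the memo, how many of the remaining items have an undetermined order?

Forced before the memo: the crate, the manuscript, the parcel, the receipt, and the sample.
That leaves the contract, the package, and the voucher with no forced order relative to the memo — 3.

3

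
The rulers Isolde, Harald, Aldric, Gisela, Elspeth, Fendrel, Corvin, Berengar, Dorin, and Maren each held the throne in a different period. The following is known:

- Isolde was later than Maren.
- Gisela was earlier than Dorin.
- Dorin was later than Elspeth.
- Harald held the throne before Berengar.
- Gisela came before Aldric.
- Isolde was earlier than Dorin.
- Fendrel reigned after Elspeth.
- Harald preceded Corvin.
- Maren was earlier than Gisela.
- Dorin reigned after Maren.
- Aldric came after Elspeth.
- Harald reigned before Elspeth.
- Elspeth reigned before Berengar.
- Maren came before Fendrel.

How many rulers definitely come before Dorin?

Directly stated before Dorin: Elspeth, Gisela, Isolde, and Maren.
Harald reaches Dorin via Harald → Elspeth → Dorin.
No chain forces Corvin (or any of the others) ahead of Dorin.
That's Elspeth, Gisela, Harald, Isolde, and Maren — 5 in all.

5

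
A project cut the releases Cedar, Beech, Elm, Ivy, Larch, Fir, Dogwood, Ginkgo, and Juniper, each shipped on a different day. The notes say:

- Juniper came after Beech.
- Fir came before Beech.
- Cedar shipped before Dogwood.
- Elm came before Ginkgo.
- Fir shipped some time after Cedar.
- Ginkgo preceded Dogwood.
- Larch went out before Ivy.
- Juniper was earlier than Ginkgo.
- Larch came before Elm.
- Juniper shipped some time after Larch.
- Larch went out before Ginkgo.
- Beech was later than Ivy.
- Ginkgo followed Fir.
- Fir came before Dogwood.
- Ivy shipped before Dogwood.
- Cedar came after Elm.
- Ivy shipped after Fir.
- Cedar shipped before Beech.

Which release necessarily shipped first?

Larch has a chain of constraints placing it before every other release, so Larch must be first.

Larch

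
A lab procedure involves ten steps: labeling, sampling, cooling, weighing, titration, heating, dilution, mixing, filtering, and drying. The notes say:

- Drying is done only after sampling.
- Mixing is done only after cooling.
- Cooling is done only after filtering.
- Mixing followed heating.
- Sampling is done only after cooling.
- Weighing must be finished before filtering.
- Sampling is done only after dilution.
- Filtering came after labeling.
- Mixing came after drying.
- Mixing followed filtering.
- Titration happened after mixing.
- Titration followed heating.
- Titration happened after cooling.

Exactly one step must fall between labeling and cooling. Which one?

Tracing the constraints gives labeling → filtering → cooling, so filtering sits after labeling and before cooling.
No other step is forced both after labeling and before cooling.

filtering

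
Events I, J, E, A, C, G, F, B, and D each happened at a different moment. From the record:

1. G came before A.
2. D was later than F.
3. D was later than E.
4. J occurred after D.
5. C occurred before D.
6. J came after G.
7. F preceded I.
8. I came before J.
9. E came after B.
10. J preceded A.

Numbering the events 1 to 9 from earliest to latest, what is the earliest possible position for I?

F must come before I — 1 forced predecessor.
Nothing else is forced ahead of I, so its earliest slot is position 1 + 1 = 2.

2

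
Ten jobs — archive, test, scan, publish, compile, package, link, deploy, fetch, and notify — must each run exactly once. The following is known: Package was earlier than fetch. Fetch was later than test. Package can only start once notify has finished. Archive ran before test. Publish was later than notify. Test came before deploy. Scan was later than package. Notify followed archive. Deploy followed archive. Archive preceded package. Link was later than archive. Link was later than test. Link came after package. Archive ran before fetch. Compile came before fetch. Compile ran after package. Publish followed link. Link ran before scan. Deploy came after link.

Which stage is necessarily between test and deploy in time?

Tracing the constraints gives test → link → deploy, so link sits after test and before deploy.
No other stage is forced both after test and before deploy.

link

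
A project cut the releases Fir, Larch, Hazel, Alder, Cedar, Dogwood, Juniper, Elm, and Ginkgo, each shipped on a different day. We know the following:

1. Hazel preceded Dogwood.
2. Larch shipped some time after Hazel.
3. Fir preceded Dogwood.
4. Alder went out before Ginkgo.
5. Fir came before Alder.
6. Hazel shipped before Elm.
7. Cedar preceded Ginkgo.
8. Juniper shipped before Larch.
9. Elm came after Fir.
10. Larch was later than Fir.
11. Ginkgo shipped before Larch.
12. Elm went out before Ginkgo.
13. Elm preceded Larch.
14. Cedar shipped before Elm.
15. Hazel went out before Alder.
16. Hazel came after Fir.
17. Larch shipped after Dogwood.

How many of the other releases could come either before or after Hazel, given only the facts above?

2

Forced before Hazel: Fir; forced after Hazel: Alder, Dogwood, Elm, Ginkgo, and Larch.
That leaves Cedar and Juniper with no forced order relative to Hazel — 2.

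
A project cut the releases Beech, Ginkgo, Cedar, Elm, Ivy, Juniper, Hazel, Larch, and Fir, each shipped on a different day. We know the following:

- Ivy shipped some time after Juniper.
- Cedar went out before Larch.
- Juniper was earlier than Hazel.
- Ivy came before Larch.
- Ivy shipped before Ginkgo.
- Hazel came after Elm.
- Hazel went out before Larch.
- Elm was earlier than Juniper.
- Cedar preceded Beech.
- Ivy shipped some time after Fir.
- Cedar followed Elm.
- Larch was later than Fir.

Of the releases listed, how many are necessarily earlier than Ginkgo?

Directly stated before Ginkgo: Ivy.
Elm reaches Ginkgo via Elm → Juniper → Ivy → Ginkgo.
Fir reaches Ginkgo via Fir → Ivy → Ginkgo.
Juniper reaches Ginkgo via Juniper → Ivy → Ginkgo.
That's Elm, Fir, Ivy, and Juniper — 4 in all.

4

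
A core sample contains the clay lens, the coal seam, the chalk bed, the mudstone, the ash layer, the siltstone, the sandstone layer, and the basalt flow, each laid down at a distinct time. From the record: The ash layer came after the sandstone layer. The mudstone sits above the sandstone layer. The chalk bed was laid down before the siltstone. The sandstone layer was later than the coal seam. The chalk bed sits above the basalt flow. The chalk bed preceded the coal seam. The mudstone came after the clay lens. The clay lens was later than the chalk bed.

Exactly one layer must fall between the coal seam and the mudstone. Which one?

Tracing the constraints gives the coal seam → the sandstone layer → the mudstone, so the sandstone layer sits after the coal seam and before the mudstone.
No other layer is forced both after the coal seam and before the mudstone.

the sandstone layer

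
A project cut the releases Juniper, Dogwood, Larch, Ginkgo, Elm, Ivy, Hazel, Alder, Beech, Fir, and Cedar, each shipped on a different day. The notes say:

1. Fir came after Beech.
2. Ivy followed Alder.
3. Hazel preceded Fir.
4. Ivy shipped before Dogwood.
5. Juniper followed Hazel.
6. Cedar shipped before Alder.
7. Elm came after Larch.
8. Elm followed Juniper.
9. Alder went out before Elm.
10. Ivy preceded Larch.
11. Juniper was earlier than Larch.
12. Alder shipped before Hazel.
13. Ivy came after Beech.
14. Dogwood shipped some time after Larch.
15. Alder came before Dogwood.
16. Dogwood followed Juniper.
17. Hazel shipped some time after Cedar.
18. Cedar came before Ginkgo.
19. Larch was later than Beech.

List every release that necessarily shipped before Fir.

Alder, Beech, Cedar, Hazel

Directly stated before Fir: Beech and Hazel.
Alder reaches Fir via Alder → Hazel → Fir.
Cedar reaches Fir via Cedar → Hazel → Fir.
No chain forces Larch (or any of the others) ahead of Fir.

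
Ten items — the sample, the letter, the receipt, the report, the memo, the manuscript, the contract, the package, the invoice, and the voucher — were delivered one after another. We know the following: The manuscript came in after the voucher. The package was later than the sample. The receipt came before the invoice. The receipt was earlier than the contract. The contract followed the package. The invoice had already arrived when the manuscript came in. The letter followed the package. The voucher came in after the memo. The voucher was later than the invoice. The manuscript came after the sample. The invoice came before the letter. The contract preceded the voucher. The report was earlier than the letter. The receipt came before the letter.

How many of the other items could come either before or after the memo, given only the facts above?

Forced after the memo: the manuscript and the voucher.
That leaves the contract, the invoice, the letter, the package, the receipt, the report, and the sample with no forced order relative to the memo — 7.

7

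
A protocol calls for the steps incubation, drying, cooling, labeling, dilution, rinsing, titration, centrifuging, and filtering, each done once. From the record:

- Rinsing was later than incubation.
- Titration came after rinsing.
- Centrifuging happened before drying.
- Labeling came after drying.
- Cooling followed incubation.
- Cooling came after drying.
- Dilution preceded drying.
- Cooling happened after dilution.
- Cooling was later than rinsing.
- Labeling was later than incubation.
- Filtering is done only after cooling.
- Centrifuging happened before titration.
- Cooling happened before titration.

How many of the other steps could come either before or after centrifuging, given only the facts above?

3

Forced after centrifuging: cooling, drying, filtering, labeling, and titration.
That leaves dilution, incubation, and rinsing with no forced order relative to centrifuging — 3.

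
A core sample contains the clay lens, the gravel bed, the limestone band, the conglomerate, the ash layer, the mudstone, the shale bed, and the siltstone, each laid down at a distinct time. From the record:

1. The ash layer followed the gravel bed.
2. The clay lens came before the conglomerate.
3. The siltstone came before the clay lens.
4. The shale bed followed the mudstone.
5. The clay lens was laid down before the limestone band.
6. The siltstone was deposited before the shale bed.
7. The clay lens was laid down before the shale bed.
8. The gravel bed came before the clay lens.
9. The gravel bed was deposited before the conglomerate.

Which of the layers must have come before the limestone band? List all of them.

the clay lens, the gravel bed, the siltstone

Directly stated before the limestone band: the clay lens.
The gravel bed reaches the limestone band via the gravel bed → the clay lens → the limestone band.
The siltstone reaches the limestone band via the siltstone → the clay lens → the limestone band.
No chain forces the conglomerate (or any of the others) ahead of the limestone band.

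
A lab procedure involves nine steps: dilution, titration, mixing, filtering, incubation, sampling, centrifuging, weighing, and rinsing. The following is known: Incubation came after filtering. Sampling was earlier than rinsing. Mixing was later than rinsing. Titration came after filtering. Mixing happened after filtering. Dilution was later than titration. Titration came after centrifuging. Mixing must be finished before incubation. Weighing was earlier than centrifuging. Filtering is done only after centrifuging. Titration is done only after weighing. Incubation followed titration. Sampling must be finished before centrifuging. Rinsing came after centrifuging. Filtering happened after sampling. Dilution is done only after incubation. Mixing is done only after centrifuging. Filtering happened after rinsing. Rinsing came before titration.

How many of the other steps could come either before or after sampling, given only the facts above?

Forced after sampling: centrifuging, dilution, filtering, incubation, mixing, rinsing, and titration.
That leaves weighing with no forced order relative to sampling — 1.

1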